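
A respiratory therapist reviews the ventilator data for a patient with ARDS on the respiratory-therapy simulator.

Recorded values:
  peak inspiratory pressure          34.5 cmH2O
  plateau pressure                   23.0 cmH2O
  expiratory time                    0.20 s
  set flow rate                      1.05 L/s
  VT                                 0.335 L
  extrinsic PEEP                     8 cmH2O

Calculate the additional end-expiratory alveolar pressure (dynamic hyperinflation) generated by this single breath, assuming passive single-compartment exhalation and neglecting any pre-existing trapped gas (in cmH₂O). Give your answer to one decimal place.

6.6

R = (PIP − Pplat)/V̇ = (34.5 − 23.0) / 1.05 = 11.5/1.05 = 10.952 cmH2O·s/L.
C = Vt/(Pplat − PEEP) = 335.0 / (23.0 − 8) = 335.0/15.0 = 22.333 mL/cmH2O.
τ = R × C = 10.952 × 0.02233 L/cmH2O = 0.2446 s.
Fraction remaining = e^(−Te/τ) = e^(−0.20/0.2446) = 0.4415; trapped volume = 335.0 × 0.4415 = 147.9 mL.
Additional alveolar pressure from trapping ≈ V_trapped / C = 147.9 / 22.333 = 6.622 cmH2O.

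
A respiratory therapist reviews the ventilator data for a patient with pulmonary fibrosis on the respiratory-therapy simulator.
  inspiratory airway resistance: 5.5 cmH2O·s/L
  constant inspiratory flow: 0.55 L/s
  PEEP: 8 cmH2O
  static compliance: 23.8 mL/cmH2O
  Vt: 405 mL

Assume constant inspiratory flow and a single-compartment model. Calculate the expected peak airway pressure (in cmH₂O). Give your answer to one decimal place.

Equation of motion (constant flow): PIP = Vt/C + R·V̇ + PEEP.
PIP = 405/23.8 + 5.5×0.55 + 8 = 17.017 + 3.025 + 8 = 28.042 cmH2O.

28.0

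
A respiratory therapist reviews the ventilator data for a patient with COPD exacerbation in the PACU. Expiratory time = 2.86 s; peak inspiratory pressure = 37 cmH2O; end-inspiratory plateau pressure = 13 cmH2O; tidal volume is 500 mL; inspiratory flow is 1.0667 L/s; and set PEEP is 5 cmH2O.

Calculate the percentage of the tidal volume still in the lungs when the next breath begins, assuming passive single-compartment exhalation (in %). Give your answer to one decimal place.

R = (PIP − Pplat)/V̇ = (37 − 13) / 1.0667 = 24.0/1.0667 = 22.499 cmH2O·s/L.
C = Vt/(Pplat − PEEP) = 500.0 / (13 − 5) = 500.0/8.0 = 62.5 mL/cmH2O.
τ = R × C = 22.499 × 0.0625 L/cmH2O = 1.406 s.
Fraction remaining at end-expiration = e^(−Te/τ) = e^(−2.86/1.406) = 0.1308 → 13.08%.

13.1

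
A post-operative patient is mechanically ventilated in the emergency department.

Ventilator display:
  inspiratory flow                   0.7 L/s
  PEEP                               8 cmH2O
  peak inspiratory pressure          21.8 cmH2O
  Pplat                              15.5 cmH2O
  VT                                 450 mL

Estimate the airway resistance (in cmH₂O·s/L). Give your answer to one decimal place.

9.0

Raw = (PIP − Pplat) / flow = (21.8 − 15.5) / 0.7 = 6.3 / 0.7 = 9.0 cmH2O·s/L.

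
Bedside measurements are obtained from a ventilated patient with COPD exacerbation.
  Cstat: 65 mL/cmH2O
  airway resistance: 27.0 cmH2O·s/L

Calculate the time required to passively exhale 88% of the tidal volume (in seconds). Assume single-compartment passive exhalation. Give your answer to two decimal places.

τ = R × C = 27.0 × 65 mL/cmH2O = 27.0 × 0.065 L/cmH2O = 1.755 s.
Exhaled fraction f = 1 − e^(−t/τ) → t = −τ·ln(1 − f) = −1.755·ln(0.12) = 3.721 s.

3.72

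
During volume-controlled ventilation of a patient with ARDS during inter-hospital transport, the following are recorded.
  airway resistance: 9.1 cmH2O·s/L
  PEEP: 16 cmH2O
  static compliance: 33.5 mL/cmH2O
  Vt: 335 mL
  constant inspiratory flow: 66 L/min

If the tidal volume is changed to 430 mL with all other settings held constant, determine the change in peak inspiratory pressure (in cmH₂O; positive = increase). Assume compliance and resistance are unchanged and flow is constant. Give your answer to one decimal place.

PIP = Vt/C + R·V̇ + PEEP (constant-flow equation of motion).
Only the elastic term changes: ΔPIP = ΔVt / C = (430 − 335) / 33.5 = 2.836 cmH2O.

2.8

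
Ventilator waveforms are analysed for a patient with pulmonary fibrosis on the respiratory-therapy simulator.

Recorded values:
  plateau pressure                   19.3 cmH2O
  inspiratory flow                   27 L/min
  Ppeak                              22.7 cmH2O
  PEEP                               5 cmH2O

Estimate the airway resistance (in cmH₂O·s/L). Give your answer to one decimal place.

7.6

Flow: 27 L/min ÷ 60 = 0.45 L/s.
Raw = (PIP − Pplat) / flow = (22.7 − 19.3) / 0.45 = 3.4 / 0.45 = 7.556 cmH2O·s/L.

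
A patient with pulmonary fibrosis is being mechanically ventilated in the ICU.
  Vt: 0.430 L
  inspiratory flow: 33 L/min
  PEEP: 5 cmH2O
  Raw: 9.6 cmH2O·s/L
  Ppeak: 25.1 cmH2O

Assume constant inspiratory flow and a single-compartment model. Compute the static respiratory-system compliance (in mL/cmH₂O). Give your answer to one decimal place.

Flow: 33 L/min ÷ 60 = 0.55 L/s.
Equation of motion (constant flow): PIP = Vt/C + R·V̇ + PEEP.
Vt/C = PIP − R·V̇ − PEEP = 25.1 − 9.6×0.55 − 5 = 25.1 − 5.28 − 5 = 14.82 cmH2O.
C = Vt / 14.82 = 430 / 14.82 = 29.015 mL/cmH2O.

29.0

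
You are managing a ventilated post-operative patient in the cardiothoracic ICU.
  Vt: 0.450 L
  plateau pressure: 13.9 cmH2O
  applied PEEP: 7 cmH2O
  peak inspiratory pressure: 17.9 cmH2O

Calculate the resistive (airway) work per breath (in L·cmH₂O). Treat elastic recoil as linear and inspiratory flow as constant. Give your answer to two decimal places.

With constant inspiratory flow the resistive pressure is constant at PIP − Pplat = 17.9 − 13.9 = 4.0 cmH2O, so resistive work = 4.0 × 0.450 = 1.8 L·cmH2O.

1.80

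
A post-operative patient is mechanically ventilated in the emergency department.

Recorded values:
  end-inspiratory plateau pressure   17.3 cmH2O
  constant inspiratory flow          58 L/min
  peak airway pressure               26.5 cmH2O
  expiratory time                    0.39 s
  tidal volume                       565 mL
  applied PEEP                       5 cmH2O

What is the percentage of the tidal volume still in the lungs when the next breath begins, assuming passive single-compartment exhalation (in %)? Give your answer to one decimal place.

41.0

Flow: 58 L/min ÷ 60 = 0.9667 L/s.
R = (PIP − Pplat)/V̇ = (26.5 − 17.3) / 0.9667 = 9.2/0.9667 = 9.517 cmH2O·s/L.
C = Vt/(Pplat − PEEP) = 565.0 / (17.3 − 5) = 565.0/12.3 = 45.935 mL/cmH2O.
τ = R × C = 9.517 × 0.04594 L/cmH2O = 0.4372 s.
Fraction remaining at end-expiration = e^(−Te/τ) = e^(−0.39/0.4372) = 0.4098 → 40.98%.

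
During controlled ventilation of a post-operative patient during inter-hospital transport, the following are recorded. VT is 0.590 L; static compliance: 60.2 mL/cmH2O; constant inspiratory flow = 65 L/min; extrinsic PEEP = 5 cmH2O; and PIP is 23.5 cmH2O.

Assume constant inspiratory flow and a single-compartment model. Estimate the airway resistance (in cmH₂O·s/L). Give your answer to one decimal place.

8.0

Flow: 65 L/min ÷ 60 = 1.0833 L/s.
Equation of motion (constant flow): PIP = Vt/C + R·V̇ + PEEP.
R·V̇ = PIP − Vt/C − PEEP = 23.5 − 590/60.2 − 5 = 23.5 − 9.801 − 5 = 8.699 cmH2O.
R = 8.699 / 1.0833 = 8.03 cmH2O·s/L.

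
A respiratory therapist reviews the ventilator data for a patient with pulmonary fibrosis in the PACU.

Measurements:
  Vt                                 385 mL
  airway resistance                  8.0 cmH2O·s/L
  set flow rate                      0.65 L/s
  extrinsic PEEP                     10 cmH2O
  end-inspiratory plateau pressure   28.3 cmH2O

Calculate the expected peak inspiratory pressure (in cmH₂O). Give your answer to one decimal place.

33.5

PIP = Pplat + Raw × flow = 28.3 + 8.0 × 0.65 = 28.3 + 5.2 = 33.5 cmH2O.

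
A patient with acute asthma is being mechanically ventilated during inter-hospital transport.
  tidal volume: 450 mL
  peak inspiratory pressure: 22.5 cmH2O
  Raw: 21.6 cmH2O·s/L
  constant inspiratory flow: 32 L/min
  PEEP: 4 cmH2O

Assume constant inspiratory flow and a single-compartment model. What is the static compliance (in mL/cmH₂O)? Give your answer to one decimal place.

64.5

Flow: 32 L/min ÷ 60 = 0.5333 L/s.
Equation of motion (constant flow): PIP = Vt/C + R·V̇ + PEEP.
Vt/C = PIP − R·V̇ − PEEP = 22.5 − 21.6×0.5333 − 4 = 22.5 − 11.519 − 4 = 6.981 cmH2O.
C = Vt / 6.981 = 450 / 6.981 = 64.461 mL/cmH2O.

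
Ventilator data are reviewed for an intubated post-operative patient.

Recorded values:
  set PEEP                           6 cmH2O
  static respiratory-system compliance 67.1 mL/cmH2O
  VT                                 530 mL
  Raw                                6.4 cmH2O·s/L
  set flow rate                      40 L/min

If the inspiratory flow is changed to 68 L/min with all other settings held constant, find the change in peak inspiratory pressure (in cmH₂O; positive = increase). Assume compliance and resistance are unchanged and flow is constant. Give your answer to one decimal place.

Flow: 40 L/min ÷ 60 = 0.6667 L/s.
New flow: 68 L/min ÷ 60 = 1.1333 L/s.
PIP = Vt/C + R·V̇ + PEEP (constant-flow equation of motion).
Only the resistive term changes: ΔPIP = R × ΔV̇ = 6.4 × (1.1333 − 0.6667) = 6.4 × 0.4666 = 2.986 cmH2O.

3.0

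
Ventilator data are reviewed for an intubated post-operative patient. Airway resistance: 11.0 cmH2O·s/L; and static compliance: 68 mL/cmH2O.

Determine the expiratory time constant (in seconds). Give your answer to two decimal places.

0.75

τ = R × C = 11.0 × 68 mL/cmH2O = 11.0 × 0.068 L/cmH2O = 0.748 s.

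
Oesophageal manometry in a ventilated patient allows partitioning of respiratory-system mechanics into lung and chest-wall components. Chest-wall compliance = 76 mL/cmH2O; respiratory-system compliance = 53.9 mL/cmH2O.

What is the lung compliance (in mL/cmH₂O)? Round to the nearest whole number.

1/CL = 1/Crs − 1/Ccw.
1/CL = 1/53.9 − 1/76 = 0.005395.
CL = 185.36 mL/cmH2O.

185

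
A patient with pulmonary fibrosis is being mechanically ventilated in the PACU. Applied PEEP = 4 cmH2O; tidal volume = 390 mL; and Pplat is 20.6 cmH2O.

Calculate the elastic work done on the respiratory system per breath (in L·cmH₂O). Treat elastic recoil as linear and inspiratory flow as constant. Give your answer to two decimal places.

Elastic work ≈ ½ × (Pplat − PEEP) × Vt = 0.5 × (20.6 − 4) × 0.390 L = 0.5 × 16.6 × 0.390 = 3.237 L·cmH2O.

3.24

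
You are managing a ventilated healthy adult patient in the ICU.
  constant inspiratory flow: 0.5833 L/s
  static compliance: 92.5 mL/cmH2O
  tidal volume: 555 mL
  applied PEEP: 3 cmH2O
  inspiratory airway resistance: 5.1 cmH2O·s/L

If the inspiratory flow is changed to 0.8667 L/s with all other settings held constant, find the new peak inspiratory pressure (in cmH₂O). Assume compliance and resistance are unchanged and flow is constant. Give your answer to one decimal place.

PIP = Vt/C + R·V̇ + PEEP (constant-flow equation of motion).
Only the resistive term changes: ΔPIP = R × ΔV̇ = 5.1 × (0.8667 − 0.5833) = 5.1 × 0.2834 = 1.445 cmH2O.
Original PIP = 555/92.5 + 5.1×0.5833 + 3 = 11.975 cmH2O; new PIP = 11.975 + (1.445) = 13.42 cmH2O.

13.4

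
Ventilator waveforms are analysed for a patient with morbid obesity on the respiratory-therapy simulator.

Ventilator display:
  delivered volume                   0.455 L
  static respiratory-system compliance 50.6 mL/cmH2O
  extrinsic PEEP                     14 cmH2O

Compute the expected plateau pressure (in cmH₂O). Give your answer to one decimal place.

23.0

Pplat = PEEP + Vt / Cstat = 14 + 455 / 50.6 = 14 + 8.992 = 22.992 cmH2O.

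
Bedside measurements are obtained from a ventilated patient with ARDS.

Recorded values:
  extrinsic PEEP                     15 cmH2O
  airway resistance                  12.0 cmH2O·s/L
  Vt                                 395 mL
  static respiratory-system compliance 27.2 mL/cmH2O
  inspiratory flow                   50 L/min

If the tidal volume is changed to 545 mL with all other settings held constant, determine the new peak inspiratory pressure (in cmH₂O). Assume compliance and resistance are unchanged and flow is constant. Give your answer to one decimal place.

45.0

Flow: 50 L/min ÷ 60 = 0.8333 L/s.
PIP = Vt/C + R·V̇ + PEEP (constant-flow equation of motion).
Only the elastic term changes: ΔPIP = ΔVt / C = (545 − 395) / 27.2 = 5.515 cmH2O.
Original PIP = 395/27.2 + 12.0×0.8333 + 15 = 39.522 cmH2O; new PIP = 39.522 + (5.515) = 45.037 cmH2O.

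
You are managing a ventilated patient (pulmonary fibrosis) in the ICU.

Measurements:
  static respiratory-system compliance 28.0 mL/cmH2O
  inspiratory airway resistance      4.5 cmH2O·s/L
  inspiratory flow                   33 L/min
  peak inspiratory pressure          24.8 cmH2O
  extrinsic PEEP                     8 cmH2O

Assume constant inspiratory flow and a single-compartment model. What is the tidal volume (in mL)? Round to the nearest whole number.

Flow: 33 L/min ÷ 60 = 0.55 L/s.
Equation of motion (constant flow): PIP = Vt/C + R·V̇ + PEEP.
Vt/C = PIP − R·V̇ − PEEP = 24.8 − 2.475 − 8 = 14.325 cmH2O.
Vt = C × 14.325 = 28.0 × 14.325 = 401.1 mL.

401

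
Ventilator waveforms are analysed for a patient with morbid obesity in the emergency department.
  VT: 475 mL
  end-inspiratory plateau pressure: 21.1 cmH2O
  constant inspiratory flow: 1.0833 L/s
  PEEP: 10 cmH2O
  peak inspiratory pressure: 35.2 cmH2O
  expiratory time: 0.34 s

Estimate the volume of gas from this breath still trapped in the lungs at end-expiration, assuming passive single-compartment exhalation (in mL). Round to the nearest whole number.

R = (PIP − Pplat)/V̇ = (35.2 − 21.1) / 1.0833 = 14.1/1.0833 = 13.016 cmH2O·s/L.
C = Vt/(Pplat − PEEP) = 475.0 / (21.1 − 10) = 475.0/11.1 = 42.793 mL/cmH2O.
τ = R × C = 13.016 × 0.04279 L/cmH2O = 0.557 s.
Fraction remaining = e^(−Te/τ) = e^(−0.34/0.557) = 0.5431.
Trapped volume = 475.0 × 0.5431 = 257.97 mL.

258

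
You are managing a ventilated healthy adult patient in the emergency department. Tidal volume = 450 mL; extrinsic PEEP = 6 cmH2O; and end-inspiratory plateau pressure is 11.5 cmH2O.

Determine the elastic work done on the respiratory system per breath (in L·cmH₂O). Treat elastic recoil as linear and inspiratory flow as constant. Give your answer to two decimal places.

1.24

Elastic work ≈ ½ × (Pplat − PEEP) × Vt = 0.5 × (11.5 − 6) × 0.450 L = 0.5 × 5.5 × 0.450 = 1.238 L·cmH2O.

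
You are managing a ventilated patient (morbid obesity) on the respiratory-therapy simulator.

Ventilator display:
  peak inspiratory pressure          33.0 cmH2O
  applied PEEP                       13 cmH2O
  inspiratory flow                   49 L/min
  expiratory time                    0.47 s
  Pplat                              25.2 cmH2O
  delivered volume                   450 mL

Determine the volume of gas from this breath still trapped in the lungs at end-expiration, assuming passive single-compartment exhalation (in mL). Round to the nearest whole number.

119

Flow: 49 L/min ÷ 60 = 0.8167 L/s.
R = (PIP − Pplat)/V̇ = (33.0 − 25.2) / 0.8167 = 7.8/0.8167 = 9.551 cmH2O·s/L.
C = Vt/(Pplat − PEEP) = 450.0 / (25.2 − 13) = 450.0/12.2 = 36.885 mL/cmH2O.
τ = R × C = 9.551 × 0.03689 L/cmH2O = 0.3523 s.
Fraction remaining = e^(−Te/τ) = e^(−0.47/0.3523) = 0.2634.
Trapped volume = 450.0 × 0.2634 = 118.53 mL.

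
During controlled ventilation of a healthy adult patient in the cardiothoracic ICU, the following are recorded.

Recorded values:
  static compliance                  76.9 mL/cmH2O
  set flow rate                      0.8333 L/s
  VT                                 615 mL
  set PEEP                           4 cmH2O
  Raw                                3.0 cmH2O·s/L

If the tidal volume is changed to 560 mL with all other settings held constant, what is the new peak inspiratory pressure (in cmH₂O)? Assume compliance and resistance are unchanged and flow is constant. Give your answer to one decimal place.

13.8

PIP = Vt/C + R·V̇ + PEEP (constant-flow equation of motion).
Only the elastic term changes: ΔPIP = ΔVt / C = (560 − 615) / 76.9 = -0.7152 cmH2O.
Original PIP = 615/76.9 + 3.0×0.8333 + 4 = 14.497 cmH2O; new PIP = 14.497 + (-0.7152) = 13.782 cmH2O.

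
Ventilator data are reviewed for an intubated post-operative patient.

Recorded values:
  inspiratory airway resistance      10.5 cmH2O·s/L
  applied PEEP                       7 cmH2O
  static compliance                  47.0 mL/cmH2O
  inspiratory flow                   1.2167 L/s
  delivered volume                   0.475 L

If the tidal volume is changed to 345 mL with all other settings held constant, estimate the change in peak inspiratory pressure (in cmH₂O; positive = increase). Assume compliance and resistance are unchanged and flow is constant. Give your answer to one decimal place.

PIP = Vt/C + R·V̇ + PEEP (constant-flow equation of motion).
Only the elastic term changes: ΔPIP = ΔVt / C = (345 − 475) / 47.0 = -2.766 cmH2O.

-2.8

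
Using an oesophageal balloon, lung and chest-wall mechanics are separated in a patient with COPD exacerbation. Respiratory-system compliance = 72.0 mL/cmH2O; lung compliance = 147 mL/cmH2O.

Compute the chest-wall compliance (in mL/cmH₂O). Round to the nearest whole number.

141

1/Ccw = 1/Crs − 1/CL.
1/Ccw = 1/72.0 − 1/147 = 0.007086.
Ccw = 141.12 mL/cmH2O.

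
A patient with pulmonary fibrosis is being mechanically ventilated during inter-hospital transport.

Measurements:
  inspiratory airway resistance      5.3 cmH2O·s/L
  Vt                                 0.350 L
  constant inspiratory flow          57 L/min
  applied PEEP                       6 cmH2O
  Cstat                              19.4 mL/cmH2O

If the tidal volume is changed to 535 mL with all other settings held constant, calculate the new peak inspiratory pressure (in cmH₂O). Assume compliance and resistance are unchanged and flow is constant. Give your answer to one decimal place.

38.6

Flow: 57 L/min ÷ 60 = 0.95 L/s.
PIP = Vt/C + R·V̇ + PEEP (constant-flow equation of motion).
Only the elastic term changes: ΔPIP = ΔVt / C = (535 − 350) / 19.4 = 9.536 cmH2O.
Original PIP = 350/19.4 + 5.3×0.95 + 6 = 29.076 cmH2O; new PIP = 29.076 + (9.536) = 38.612 cmH2O.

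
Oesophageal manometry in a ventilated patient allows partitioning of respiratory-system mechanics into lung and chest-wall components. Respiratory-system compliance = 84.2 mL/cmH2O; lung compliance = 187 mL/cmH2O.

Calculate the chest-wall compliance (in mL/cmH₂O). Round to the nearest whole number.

1/Ccw = 1/Crs − 1/CL.
1/Ccw = 1/84.2 − 1/187 = 0.006529.
Ccw = 153.16 mL/cmH2O.

153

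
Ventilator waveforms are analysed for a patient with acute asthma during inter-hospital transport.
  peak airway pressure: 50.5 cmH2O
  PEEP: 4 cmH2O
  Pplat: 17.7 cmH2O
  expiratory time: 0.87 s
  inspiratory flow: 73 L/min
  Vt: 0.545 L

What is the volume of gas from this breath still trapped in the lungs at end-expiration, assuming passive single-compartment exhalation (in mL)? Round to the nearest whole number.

Flow: 73 L/min ÷ 60 = 1.2167 L/s.
R = (PIP − Pplat)/V̇ = (50.5 − 17.7) / 1.2167 = 32.8/1.2167 = 26.958 cmH2O·s/L.
C = Vt/(Pplat − PEEP) = 545.0 / (17.7 − 4) = 545.0/13.7 = 39.781 mL/cmH2O.
τ = R × C = 26.958 × 0.03978 L/cmH2O = 1.072 s.
Fraction remaining = e^(−Te/τ) = e^(−0.87/1.072) = 0.4442.
Trapped volume = 545.0 × 0.4442 = 242.09 mL.

242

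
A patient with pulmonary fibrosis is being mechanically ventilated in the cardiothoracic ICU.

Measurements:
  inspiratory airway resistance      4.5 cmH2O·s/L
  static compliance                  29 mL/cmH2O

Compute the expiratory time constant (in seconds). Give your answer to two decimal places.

0.13

τ = R × C = 4.5 × 29 mL/cmH2O = 4.5 × 0.029 L/cmH2O = 0.1305 s.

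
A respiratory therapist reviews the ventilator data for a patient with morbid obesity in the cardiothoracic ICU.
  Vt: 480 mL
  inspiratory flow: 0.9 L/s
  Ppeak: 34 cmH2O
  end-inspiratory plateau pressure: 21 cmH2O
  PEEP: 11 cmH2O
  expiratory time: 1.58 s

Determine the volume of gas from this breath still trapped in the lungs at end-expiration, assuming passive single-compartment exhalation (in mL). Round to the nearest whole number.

R = (PIP − Pplat)/V̇ = (34 − 21) / 0.9 = 13.0/0.9 = 14.444 cmH2O·s/L.
C = Vt/(Pplat − PEEP) = 480.0 / (21 − 11) = 480.0/10.0 = 48.0 mL/cmH2O.
τ = R × C = 14.444 × 0.048 L/cmH2O = 0.6933 s.
Fraction remaining = e^(−Te/τ) = e^(−1.58/0.6933) = 0.1024.
Trapped volume = 480.0 × 0.1024 = 49.152 mL.

49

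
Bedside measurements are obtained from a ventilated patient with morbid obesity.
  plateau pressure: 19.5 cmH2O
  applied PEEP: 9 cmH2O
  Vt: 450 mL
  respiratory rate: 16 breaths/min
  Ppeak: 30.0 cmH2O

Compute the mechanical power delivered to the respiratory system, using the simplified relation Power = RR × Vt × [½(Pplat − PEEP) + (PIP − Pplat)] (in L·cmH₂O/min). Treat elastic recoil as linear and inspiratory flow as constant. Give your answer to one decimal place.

113.4

Per-breath work = Vt × [½(Pplat−PEEP) + (PIP−Pplat)] = 0.450 × [0.5×10.5 + 10.5] = 0.450 × 15.75 = 7.088 L·cmH2O.
Power = 16 × 7.088 = 113.41 L·cmH2O/min.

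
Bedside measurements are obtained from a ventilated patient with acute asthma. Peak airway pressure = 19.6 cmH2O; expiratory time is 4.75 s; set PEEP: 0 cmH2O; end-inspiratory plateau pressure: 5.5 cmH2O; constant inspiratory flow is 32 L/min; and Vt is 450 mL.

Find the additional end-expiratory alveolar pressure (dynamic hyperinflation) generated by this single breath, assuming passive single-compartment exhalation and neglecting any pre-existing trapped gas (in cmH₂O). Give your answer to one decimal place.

0.6

Flow: 32 L/min ÷ 60 = 0.5333 L/s.
R = (PIP − Pplat)/V̇ = (19.6 − 5.5) / 0.5333 = 14.1/0.5333 = 26.439 cmH2O·s/L.
C = Vt/(Pplat − PEEP) = 450.0 / (5.5 − 0) = 450.0/5.5 = 81.818 mL/cmH2O.
τ = R × C = 26.439 × 0.08182 L/cmH2O = 2.163 s.
Fraction remaining = e^(−Te/τ) = e^(−4.75/2.163) = 0.1112; trapped volume = 450.0 × 0.1112 = 50.04 mL.
Additional alveolar pressure from trapping ≈ V_trapped / C = 50.04 / 81.818 = 0.6116 cmH2O.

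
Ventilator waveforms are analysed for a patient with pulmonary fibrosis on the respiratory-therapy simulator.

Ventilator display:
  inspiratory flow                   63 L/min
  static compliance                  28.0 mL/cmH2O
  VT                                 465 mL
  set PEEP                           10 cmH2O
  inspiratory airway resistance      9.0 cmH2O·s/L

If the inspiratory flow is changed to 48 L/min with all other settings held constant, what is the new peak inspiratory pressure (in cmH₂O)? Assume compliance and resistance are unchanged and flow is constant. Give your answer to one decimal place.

Flow: 63 L/min ÷ 60 = 1.05 L/s.
New flow: 48 L/min ÷ 60 = 0.8 L/s.
PIP = Vt/C + R·V̇ + PEEP (constant-flow equation of motion).
Only the resistive term changes: ΔPIP = R × ΔV̇ = 9.0 × (0.8 − 1.05) = 9.0 × -0.25 = -2.25 cmH2O.
Original PIP = 465/28.0 + 9.0×1.05 + 10 = 36.057 cmH2O; new PIP = 36.057 + (-2.25) = 33.807 cmH2O.

33.8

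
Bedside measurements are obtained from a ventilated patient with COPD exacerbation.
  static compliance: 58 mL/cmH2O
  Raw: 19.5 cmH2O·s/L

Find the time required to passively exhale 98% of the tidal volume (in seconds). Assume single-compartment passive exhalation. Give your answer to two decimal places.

4.42

τ = R × C = 19.5 × 58 mL/cmH2O = 19.5 × 0.058 L/cmH2O = 1.131 s.
Exhaled fraction f = 1 − e^(−t/τ) → t = −τ·ln(1 − f) = −1.131·ln(0.02) = 4.424 s.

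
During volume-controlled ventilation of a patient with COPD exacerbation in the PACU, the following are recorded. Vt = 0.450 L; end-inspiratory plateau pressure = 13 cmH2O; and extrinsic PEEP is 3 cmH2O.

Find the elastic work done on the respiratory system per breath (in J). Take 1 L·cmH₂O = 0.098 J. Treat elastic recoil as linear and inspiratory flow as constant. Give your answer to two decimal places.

0.22

Elastic work ≈ ½ × (Pplat − PEEP) × Vt = 0.5 × (13 − 3) × 0.450 L = 0.5 × 10.0 × 0.450 = 2.25 L·cmH2O.
× 0.098 J/(L·cmH2O) → 0.2205 J.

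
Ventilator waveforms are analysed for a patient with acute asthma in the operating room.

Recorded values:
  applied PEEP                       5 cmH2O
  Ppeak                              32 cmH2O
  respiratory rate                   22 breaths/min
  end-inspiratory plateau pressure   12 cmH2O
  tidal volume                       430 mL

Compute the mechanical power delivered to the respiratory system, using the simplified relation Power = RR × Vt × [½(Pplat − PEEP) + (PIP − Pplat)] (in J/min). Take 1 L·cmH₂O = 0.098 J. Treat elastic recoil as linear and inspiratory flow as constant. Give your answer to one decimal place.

21.8

Per-breath work = Vt × [½(Pplat−PEEP) + (PIP−Pplat)] = 0.430 × [0.5×7.0 + 20.0] = 0.430 × 23.5 = 10.105 L·cmH2O.
Power = 22 × 10.105 = 222.31 L·cmH2O/min.
× 0.098 J/(L·cmH2O) → 21.786 J/min.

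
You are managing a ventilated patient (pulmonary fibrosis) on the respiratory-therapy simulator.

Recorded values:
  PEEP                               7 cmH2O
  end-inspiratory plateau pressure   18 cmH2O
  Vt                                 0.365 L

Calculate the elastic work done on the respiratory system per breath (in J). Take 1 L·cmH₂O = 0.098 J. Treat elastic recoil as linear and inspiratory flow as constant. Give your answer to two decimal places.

Elastic work ≈ ½ × (Pplat − PEEP) × Vt = 0.5 × (18 − 7) × 0.365 L = 0.5 × 11.0 × 0.365 = 2.008 L·cmH2O.
× 0.098 J/(L·cmH2O) → 0.1968 J.

0.20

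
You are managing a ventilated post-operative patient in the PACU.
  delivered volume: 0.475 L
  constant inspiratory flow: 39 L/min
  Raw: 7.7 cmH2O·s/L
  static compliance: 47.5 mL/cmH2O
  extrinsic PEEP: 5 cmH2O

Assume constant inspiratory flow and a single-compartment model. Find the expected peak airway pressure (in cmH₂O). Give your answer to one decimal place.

20.0

Flow: 39 L/min ÷ 60 = 0.65 L/s.
Equation of motion (constant flow): PIP = Vt/C + R·V̇ + PEEP.
PIP = 475/47.5 + 7.7×0.65 + 5 = 10.0 + 5.005 + 5 = 20.005 cmH2O.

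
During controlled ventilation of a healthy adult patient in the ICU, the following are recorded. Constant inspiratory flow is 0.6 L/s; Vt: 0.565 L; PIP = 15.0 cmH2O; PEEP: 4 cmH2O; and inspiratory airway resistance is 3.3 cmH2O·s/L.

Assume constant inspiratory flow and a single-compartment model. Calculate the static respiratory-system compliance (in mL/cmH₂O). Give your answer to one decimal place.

62.6

Equation of motion (constant flow): PIP = Vt/C + R·V̇ + PEEP.
Vt/C = PIP − R·V̇ − PEEP = 15.0 − 3.3×0.6 − 4 = 15.0 − 1.98 − 4 = 9.02 cmH2O.
C = Vt / 9.02 = 565 / 9.02 = 62.639 mL/cmH2O.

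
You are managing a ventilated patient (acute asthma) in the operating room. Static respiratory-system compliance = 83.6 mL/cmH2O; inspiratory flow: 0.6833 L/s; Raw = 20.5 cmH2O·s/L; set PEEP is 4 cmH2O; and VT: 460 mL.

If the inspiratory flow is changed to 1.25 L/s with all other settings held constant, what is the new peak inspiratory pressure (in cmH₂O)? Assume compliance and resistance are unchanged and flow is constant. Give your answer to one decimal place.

PIP = Vt/C + R·V̇ + PEEP (constant-flow equation of motion).
Only the resistive term changes: ΔPIP = R × ΔV̇ = 20.5 × (1.25 − 0.6833) = 20.5 × 0.5667 = 11.617 cmH2O.
Original PIP = 460/83.6 + 20.5×0.6833 + 4 = 23.51 cmH2O; new PIP = 23.51 + (11.617) = 35.127 cmH2O.

35.1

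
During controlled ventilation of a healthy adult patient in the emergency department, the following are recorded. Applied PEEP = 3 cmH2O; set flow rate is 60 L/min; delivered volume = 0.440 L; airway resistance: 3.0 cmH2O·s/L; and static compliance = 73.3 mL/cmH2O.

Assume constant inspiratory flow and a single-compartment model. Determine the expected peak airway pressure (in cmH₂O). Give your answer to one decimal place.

12.0

Flow: 60 L/min ÷ 60 = 1 L/s.
Equation of motion (constant flow): PIP = Vt/C + R·V̇ + PEEP.
PIP = 440/73.3 + 3.0×1 + 3 = 6.003 + 3.0 + 3 = 12.003 cmH2O.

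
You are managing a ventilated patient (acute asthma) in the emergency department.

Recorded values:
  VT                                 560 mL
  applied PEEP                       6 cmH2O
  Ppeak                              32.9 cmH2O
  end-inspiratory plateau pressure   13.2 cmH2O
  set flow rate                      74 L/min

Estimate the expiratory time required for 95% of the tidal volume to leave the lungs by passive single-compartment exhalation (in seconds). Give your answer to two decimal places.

Flow: 74 L/min ÷ 60 = 1.2333 L/s.
R = (PIP − Pplat)/V̇ = (32.9 − 13.2) / 1.2333 = 19.7/1.2333 = 15.973 cmH2O·s/L.
C = Vt/(Pplat − PEEP) = 560.0 / (13.2 − 6) = 560.0/7.2 = 77.778 mL/cmH2O.
τ = R × C = 15.973 × 0.07778 L/cmH2O = 1.242 s.
t = −τ·ln(1 − 0.95) = −1.242·ln(0.05) = 3.721 s.

3.72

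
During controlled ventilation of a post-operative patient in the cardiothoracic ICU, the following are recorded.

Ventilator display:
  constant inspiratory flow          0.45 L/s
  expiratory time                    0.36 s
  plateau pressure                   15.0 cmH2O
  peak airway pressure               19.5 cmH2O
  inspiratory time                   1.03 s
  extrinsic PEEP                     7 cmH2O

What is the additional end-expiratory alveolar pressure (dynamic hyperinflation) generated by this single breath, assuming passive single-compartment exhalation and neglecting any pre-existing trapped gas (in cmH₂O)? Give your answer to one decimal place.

4.3

Vt = flow × Ti = 0.45 L/s × 1.03 s × 1000 mL/L = 463.5 mL.
R = (PIP − Pplat)/V̇ = (19.5 − 15.0) / 0.45 = 4.5/0.45 = 10.0 cmH2O·s/L.
C = Vt/(Pplat − PEEP) = 463.5 / (15.0 − 7) = 463.5/8.0 = 57.938 mL/cmH2O.
τ = R × C = 10.0 × 0.05794 L/cmH2O = 0.5794 s.
Fraction remaining = e^(−Te/τ) = e^(−0.36/0.5794) = 0.5372; trapped volume = 463.5 × 0.5372 = 248.99 mL.
Additional alveolar pressure from trapping ≈ V_trapped / C = 248.99 / 57.938 = 4.298 cmH2O.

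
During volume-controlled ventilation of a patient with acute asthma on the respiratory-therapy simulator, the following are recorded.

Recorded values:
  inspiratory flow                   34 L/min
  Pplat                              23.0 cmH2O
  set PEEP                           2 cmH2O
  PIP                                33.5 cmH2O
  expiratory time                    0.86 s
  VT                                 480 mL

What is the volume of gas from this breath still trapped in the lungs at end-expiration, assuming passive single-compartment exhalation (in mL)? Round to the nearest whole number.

Flow: 34 L/min ÷ 60 = 0.5667 L/s.
R = (PIP − Pplat)/V̇ = (33.5 − 23.0) / 0.5667 = 10.5/0.5667 = 18.528 cmH2O·s/L.
C = Vt/(Pplat − PEEP) = 480.0 / (23.0 − 2) = 480.0/21.0 = 22.857 mL/cmH2O.
τ = R × C = 18.528 × 0.02286 L/cmH2O = 0.4236 s.
Fraction remaining = e^(−Te/τ) = e^(−0.86/0.4236) = 0.1313.
Trapped volume = 480.0 × 0.1313 = 63.024 mL.

63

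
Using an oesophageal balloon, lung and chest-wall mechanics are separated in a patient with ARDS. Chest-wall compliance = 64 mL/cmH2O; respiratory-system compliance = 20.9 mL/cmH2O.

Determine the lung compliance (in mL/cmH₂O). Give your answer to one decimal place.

1/CL = 1/Crs − 1/Ccw.
1/CL = 1/20.9 − 1/64 = 0.03222.
CL = 31.037 mL/cmH2O.

31.0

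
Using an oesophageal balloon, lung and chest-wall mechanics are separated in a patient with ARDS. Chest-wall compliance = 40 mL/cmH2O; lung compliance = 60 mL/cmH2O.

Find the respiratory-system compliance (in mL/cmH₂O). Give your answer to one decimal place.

Lung and chest wall are elastances in series: 1/Crs = 1/CL + 1/Ccw.
1/Crs = 1/60 + 1/40 = 0.04167.
Crs = 23.998 mL/cmH2O.

24.0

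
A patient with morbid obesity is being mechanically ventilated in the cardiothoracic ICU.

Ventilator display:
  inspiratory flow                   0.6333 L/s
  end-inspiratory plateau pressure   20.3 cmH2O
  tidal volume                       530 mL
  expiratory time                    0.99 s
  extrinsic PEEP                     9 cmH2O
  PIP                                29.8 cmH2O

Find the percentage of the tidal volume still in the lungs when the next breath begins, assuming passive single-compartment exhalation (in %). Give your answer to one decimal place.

24.5

R = (PIP − Pplat)/V̇ = (29.8 − 20.3) / 0.6333 = 9.5/0.6333 = 15.001 cmH2O·s/L.
C = Vt/(Pplat − PEEP) = 530.0 / (20.3 − 9) = 530.0/11.3 = 46.903 mL/cmH2O.
τ = R × C = 15.001 × 0.0469 L/cmH2O = 0.7035 s.
Fraction remaining at end-expiration = e^(−Te/τ) = e^(−0.99/0.7035) = 0.2448 → 24.48%.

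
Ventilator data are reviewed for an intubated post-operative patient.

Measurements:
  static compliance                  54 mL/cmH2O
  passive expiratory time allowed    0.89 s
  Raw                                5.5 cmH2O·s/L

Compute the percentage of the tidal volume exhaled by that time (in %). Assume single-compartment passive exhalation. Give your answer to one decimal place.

95.0

τ = R × C = 5.5 × 54 mL/cmH2O = 5.5 × 0.054 L/cmH2O = 0.297 s.
Passive exhalation: V(t)/V₀ = e^(−t/τ) = e^(−0.89/0.297) = 0.04995.
Fraction exhaled = 1 − 0.04995 = 0.9501 → 95.01%.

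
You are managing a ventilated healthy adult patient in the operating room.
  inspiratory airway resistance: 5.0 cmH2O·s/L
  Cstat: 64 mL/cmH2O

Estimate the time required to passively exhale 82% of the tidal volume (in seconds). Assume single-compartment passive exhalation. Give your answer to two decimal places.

τ = R × C = 5.0 × 64 mL/cmH2O = 5.0 × 0.064 L/cmH2O = 0.32 s.
Exhaled fraction f = 1 − e^(−t/τ) → t = −τ·ln(1 − f) = −0.32·ln(0.18) = 0.5487 s.

0.55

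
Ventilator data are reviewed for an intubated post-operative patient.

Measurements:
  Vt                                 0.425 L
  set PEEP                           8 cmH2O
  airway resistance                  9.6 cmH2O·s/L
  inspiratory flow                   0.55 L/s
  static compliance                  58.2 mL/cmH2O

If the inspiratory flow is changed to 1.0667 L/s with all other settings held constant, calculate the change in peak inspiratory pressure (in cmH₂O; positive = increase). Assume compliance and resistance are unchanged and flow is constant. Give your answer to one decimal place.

PIP = Vt/C + R·V̇ + PEEP (constant-flow equation of motion).
Only the resistive term changes: ΔPIP = R × ΔV̇ = 9.6 × (1.0667 − 0.55) = 9.6 × 0.5167 = 4.96 cmH2O.

5.0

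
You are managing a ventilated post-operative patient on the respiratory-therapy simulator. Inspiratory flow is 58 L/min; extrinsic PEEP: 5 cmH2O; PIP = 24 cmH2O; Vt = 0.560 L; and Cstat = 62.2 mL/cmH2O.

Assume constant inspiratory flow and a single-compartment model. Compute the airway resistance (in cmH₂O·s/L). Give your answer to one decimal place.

Flow: 58 L/min ÷ 60 = 0.9667 L/s.
Equation of motion (constant flow): PIP = Vt/C + R·V̇ + PEEP.
R·V̇ = PIP − Vt/C − PEEP = 24 − 560/62.2 − 5 = 24 − 9.003 − 5 = 9.997 cmH2O.
R = 9.997 / 0.9667 = 10.341 cmH2O·s/L.

10.3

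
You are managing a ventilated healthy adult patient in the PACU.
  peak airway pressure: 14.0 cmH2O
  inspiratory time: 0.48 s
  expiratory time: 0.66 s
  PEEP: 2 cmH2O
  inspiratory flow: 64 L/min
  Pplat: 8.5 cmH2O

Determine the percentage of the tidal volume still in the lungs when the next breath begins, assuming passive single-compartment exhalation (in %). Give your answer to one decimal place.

19.7

Flow: 64 L/min ÷ 60 = 1.0667 L/s.
Vt = flow × Ti = 1.0667 L/s × 0.48 s × 1000 mL/L = 512.02 mL.
R = (PIP − Pplat)/V̇ = (14.0 − 8.5) / 1.0667 = 5.5/1.0667 = 5.156 cmH2O·s/L.
C = Vt/(Pplat − PEEP) = 512.02 / (8.5 − 2) = 512.02/6.5 = 78.772 mL/cmH2O.
τ = R × C = 5.156 × 0.07877 L/cmH2O = 0.4061 s.
Fraction remaining at end-expiration = e^(−Te/τ) = e^(−0.66/0.4061) = 0.1969 → 19.69%.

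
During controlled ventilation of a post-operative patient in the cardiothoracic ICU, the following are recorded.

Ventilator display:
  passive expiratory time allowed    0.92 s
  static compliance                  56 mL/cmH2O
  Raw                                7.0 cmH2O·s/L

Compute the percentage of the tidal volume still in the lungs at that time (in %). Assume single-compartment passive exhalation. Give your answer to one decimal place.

9.6

τ = R × C = 7.0 × 56 mL/cmH2O = 7.0 × 0.056 L/cmH2O = 0.392 s.
Passive exhalation: V(t)/V₀ = e^(−t/τ) = e^(−0.92/0.392) = 0.09566.
Fraction remaining = 0.09566 → 9.566%.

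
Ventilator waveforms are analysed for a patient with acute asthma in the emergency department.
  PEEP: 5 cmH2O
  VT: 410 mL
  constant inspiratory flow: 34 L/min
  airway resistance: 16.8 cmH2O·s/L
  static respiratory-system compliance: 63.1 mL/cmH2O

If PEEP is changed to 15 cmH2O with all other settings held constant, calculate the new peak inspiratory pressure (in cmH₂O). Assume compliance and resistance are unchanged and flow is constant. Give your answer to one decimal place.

31.0

Flow: 34 L/min ÷ 60 = 0.5667 L/s.
PIP = Vt/C + R·V̇ + PEEP (constant-flow equation of motion).
Only the baseline term changes: ΔPIP = ΔPEEP = 15 − 5 = 10.0 cmH2O.
Original PIP = 410/63.1 + 16.8×0.5667 + 5 = 21.018 cmH2O; new PIP = 21.018 + (10.0) = 31.018 cmH2O.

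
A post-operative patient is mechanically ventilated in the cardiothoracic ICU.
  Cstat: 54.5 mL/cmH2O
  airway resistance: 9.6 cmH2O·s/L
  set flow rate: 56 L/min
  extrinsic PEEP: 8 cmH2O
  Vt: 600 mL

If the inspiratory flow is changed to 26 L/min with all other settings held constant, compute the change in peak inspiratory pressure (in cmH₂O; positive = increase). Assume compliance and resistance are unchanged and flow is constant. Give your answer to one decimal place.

-4.8

Flow: 56 L/min ÷ 60 = 0.9333 L/s.
New flow: 26 L/min ÷ 60 = 0.4333 L/s.
PIP = Vt/C + R·V̇ + PEEP (constant-flow equation of motion).
Only the resistive term changes: ΔPIP = R × ΔV̇ = 9.6 × (0.4333 − 0.9333) = 9.6 × -0.5 = -4.8 cmH2O.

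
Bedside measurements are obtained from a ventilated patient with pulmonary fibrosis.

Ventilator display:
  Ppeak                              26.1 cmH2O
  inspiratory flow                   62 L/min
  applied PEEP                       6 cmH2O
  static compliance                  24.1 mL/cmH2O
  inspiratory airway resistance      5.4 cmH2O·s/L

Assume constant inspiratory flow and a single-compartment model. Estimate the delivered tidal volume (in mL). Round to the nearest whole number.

Flow: 62 L/min ÷ 60 = 1.0333 L/s.
Equation of motion (constant flow): PIP = Vt/C + R·V̇ + PEEP.
Vt/C = PIP − R·V̇ − PEEP = 26.1 − 5.58 − 6 = 14.52 cmH2O.
Vt = C × 14.52 = 24.1 × 14.52 = 349.93 mL.

350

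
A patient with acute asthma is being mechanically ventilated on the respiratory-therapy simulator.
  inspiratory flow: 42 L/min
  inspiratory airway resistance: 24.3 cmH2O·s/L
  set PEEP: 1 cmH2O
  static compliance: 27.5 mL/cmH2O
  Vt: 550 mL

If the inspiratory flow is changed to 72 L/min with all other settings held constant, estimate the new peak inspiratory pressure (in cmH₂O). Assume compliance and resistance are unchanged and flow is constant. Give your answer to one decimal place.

50.2

Flow: 42 L/min ÷ 60 = 0.7 L/s.
New flow: 72 L/min ÷ 60 = 1.2 L/s.
PIP = Vt/C + R·V̇ + PEEP (constant-flow equation of motion).
Only the resistive term changes: ΔPIP = R × ΔV̇ = 24.3 × (1.2 − 0.7) = 24.3 × 0.5 = 12.15 cmH2O.
Original PIP = 550/27.5 + 24.3×0.7 + 1 = 38.01 cmH2O; new PIP = 38.01 + (12.15) = 50.16 cmH2O.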